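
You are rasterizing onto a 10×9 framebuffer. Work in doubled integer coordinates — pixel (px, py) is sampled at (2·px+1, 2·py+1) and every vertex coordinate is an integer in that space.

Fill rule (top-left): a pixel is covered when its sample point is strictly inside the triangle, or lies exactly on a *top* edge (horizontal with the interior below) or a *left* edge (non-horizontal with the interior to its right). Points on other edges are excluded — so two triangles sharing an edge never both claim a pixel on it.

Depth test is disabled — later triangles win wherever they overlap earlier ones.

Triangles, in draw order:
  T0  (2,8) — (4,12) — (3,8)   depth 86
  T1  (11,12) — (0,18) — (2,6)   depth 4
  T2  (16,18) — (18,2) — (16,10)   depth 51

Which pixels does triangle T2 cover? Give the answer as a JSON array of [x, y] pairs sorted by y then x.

T0:
  2·area = 4  (B↔C swapped to make it positive)
  edge (2, 8)→(3, 8): d=(1,0) top-left  bias=+0
  edge (3, 8)→(4, 12): d=(1,4) right/bottom  bias=-1
  edge (4, 12)→(2, 8): d=(-2,-4) top-left  bias=+0
    (1,4)@(3, 9): e=[1,1,2] → X
    (2,4)@(5, 9): e=[1,-7,10] → .
    (1,5)@(3, 11): e=[3,3,-2] → .
  covered (1 px):
    . . . . . . . . . .
    . . . . . . . . . .
    . . . . . . . . . .
    . . . . . . . . . .
    . X . . . . . . . .
    . . . . . . . . . .
    . . . . . . . . . .
    . . . . . . . . . .
    . . . . . . . . . .
T1:
  2·area = 120
  edge (11, 12)→(0, 18): d=(-11,6) right/bottom  bias=-1
  edge (0, 18)→(2, 6): d=(2,-12) top-left  bias=+0
  edge (2, 6)→(11, 12): d=(9,6) right/bottom  bias=-1
    (1,3)@(3, 7): e=[103,14,3] → X
    (2,3)@(5, 7): e=[91,38,-9] → .
    (1,4)@(3, 9): e=[81,18,21] → X
    (2,4)@(5, 9): e=[69,42,9] → X
    (3,4)@(7, 9): e=[57,66,-3] → .
    (1,5)@(3, 11): e=[59,22,39] → X
    (3,5)@(7, 11): e=[35,70,15] → X
    (4,5)@(9, 11): e=[23,94,3] → X
    (5,5)@(11, 11): e=[11,118,-9] → .
    (0,6)@(1, 13): e=[49,2,69] → X
    (5,6)@(11, 13): e=[-11,122,9] → .
    (0,7)@(1, 15): e=[27,6,87] → X
  covered (16 px):
    . . . . . . . . . .
    . . . . . . . . . .
    . . . . . . . . . .
    . X . . . . . . . .
    . X X . . . . . . .
    . X X X X . . . . .
    X X X X X . . . . .
    X X X . . . . . . .
    X . . . . . . . . .
T2:
  2·area = 16  (B↔C swapped to make it positive)
  edge (16, 18)→(16, 10): d=(0,-8) top-left  bias=+0
  edge (16, 10)→(18, 2): d=(2,-8) top-left  bias=+0
  edge (18, 2)→(16, 18): d=(-2,16) right/bottom  bias=-1
    (8,3)@(17, 7): e=[8,2,6] → X
    (9,3)@(19, 7): e=[24,18,-26] → .
    (8,4)@(17, 9): e=[8,6,2] → X
    (9,4)@(19, 9): e=[24,22,-30] → .
    (8,5)@(17, 11): e=[8,10,-2] → .
  covered (2 px):
    . . . . . . . . . .
    . . . . . . . . . .
    . . . . . . . . . .
    . . . . . . . . X .
    . . . . . . . . X .
    . . . . . . . . . .
    . . . . . . . . . .
    . . . . . . . . . .
    . . . . . . . . . .

Final: [[8,3],[8,4]]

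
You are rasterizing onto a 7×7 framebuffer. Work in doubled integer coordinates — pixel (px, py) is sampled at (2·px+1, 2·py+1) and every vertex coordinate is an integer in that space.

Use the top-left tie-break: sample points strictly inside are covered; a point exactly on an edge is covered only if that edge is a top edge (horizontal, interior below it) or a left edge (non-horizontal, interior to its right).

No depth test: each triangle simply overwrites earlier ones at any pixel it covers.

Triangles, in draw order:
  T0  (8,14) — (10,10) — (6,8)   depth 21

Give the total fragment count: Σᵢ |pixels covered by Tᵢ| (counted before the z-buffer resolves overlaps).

T0:
  2·area = 20  (B↔C swapped to make it positive)
  edge (8, 14)→(6, 8): d=(-2,-6) top-left  bias=+0
  edge (6, 8)→(10, 10): d=(4,2) right/bottom  bias=-1
  edge (10, 10)→(8, 14): d=(-2,4) right/bottom  bias=-1
    (2,2)@(5, 5): e=[0,-10,30] → ·  [on edge]
    (3,4)@(7, 9): e=[4,2,14] → #
    (4,4)@(9, 9): e=[16,-2,6] → ·
    (3,5)@(7, 11): e=[0,10,10] → #  [on edge]
    (4,5)@(9, 11): e=[12,6,2] → #
    (5,5)@(11, 11): e=[24,2,-6] → ·
    (3,6)@(7, 13): e=[-4,18,6] → ·
    (4,6)@(9, 13): e=[8,14,-2] → ·
  covered (3 px):
    · · · · · · ·
    · · · · · · ·
    · · · · · · ·
    · · · · · · ·
    · · · # · · ·
    · · · # # · ·
    · · · · · · ·

Final: 3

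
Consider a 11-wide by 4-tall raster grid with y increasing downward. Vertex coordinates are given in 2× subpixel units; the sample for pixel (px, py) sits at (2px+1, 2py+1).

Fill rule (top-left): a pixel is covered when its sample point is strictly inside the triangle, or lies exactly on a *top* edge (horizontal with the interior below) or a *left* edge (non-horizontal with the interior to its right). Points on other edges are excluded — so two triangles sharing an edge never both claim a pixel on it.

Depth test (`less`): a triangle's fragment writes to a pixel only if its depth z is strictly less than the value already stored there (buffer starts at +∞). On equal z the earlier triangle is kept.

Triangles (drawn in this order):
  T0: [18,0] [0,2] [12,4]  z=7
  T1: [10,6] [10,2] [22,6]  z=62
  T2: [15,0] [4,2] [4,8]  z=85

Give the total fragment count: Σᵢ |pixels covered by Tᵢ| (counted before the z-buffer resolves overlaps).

T0:
  2·area = 60  (B↔C swapped to make it positive)
  edge (18, 0)→(12, 4): d=(-6,4) right/bottom  bias=-1
  edge (12, 4)→(0, 2): d=(-12,-2) top-left  bias=+0
  edge (0, 2)→(18, 0): d=(18,-2) top-left  bias=+0
    (4,0)@(9, 1): e=[30,30,0] → #  [on edge]
    (5,0)@(11, 1): e=[22,34,4] → #
    (6,0)@(13, 1): e=[14,38,8] → #
    (7,0)@(15, 1): e=[6,42,12] → #
    (8,0)@(17, 1): e=[-2,46,16] → ·
    (3,1)@(7, 3): e=[26,2,32] → #
    (7,1)@(15, 3): e=[-6,18,48] → ·
    (3,2)@(7, 5): e=[14,-22,68] → ·
    (4,2)@(9, 5): e=[6,-18,72] → ·
    (5,2)@(11, 5): e=[-2,-14,76] → ·
    (6,2)@(13, 5): e=[-10,-10,80] → ·
  covered (8 px):
    · · · · # # # # · · ·
    · · · # # # # · · · ·
    · · · · · · · · · · ·
    · · · · · · · · · · ·
T1:
  2·area = 48
  edge (10, 6)→(10, 2): d=(0,-4) top-left  bias=+0
  edge (10, 2)→(22, 6): d=(12,4) right/bottom  bias=-1
  edge (22, 6)→(10, 6): d=(-12,0) right/bottom  bias=-1
    (3,0)@(7, 1): e=[-12,0,60] → ·  [on edge]
    (5,1)@(11, 3): e=[4,8,36] → #
    (6,1)@(13, 3): e=[12,0,36] → ·  [on edge]
    (5,2)@(11, 5): e=[4,32,12] → #
    (6,2)@(13, 5): e=[12,24,12] → #
    (7,2)@(15, 5): e=[20,16,12] → #
    (8,2)@(17, 5): e=[28,8,12] → #
    (9,2)@(19, 5): e=[36,0,12] → ·  [on edge]
    (5,3)@(11, 7): e=[4,56,-12] → ·
    (6,3)@(13, 7): e=[12,48,-12] → ·
    (7,3)@(15, 7): e=[20,40,-12] → ·
    (8,3)@(17, 7): e=[28,32,-12] → ·
  covered (5 px):
    · · · · · · · · · · ·
    · · · · · # · · · · ·
    · · · · · # # # # · ·
    · · · · · · · · · · ·
T2:
  2·area = 66  (B↔C swapped to make it positive)
  edge (15, 0)→(4, 8): d=(-11,8) right/bottom  bias=-1
  edge (4, 8)→(4, 2): d=(0,-6) top-left  bias=+0
  edge (4, 2)→(15, 0): d=(11,-2) top-left  bias=+0
    (5,0)@(11, 1): e=[21,42,3] → #
    (6,0)@(13, 1): e=[5,54,7] → #
    (7,0)@(15, 1): e=[-11,66,11] → ·
    (2,1)@(5, 3): e=[47,6,13] → #
    (3,1)@(7, 3): e=[31,18,17] → #
    (4,1)@(9, 3): e=[15,30,21] → #
    (5,1)@(11, 3): e=[-1,42,25] → ·
    (6,1)@(13, 3): e=[-17,54,29] → ·
    (2,2)@(5, 5): e=[25,6,35] → #
    (4,2)@(9, 5): e=[-7,30,43] → ·
    (2,3)@(5, 7): e=[3,6,57] → #
    (3,3)@(7, 7): e=[-13,18,61] → ·
  covered (8 px):
    · · · · · # # · · · ·
    · · # # # · · · · · ·
    · · # # · · · · · · ·
    · · # · · · · · · · ·

Answer: 21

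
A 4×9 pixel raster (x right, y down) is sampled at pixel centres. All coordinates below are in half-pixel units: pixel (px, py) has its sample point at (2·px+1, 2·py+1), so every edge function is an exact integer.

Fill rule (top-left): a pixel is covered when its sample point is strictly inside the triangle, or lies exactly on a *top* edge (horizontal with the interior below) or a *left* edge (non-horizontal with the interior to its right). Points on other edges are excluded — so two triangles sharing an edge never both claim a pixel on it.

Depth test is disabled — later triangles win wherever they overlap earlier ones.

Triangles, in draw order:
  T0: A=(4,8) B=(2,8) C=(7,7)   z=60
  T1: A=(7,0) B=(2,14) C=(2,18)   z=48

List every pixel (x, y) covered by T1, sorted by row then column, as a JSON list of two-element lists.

T0:
  2·area = 2
  edge (4, 8)→(2, 8): d=(-2,0) right/bottom  bias=-1
  edge (2, 8)→(7, 7): d=(5,-1) top-left  bias=+0
  edge (7, 7)→(4, 8): d=(-3,1) right/bottom  bias=-1
    (3,3)@(7, 7): e=[2,0,0] → ·  [on edge]
    (0,4)@(1, 9): e=[-2,4,0] → ·  [on edge]
  covered (0 px):
    · · · ·
    · · · ·
    · · · ·
    · · · ·
    · · · ·
    · · · ·
    · · · ·
    · · · ·
    · · · ·
T1:
  2·area = 20  (B↔C swapped to make it positive)
  edge (7, 0)→(2, 18): d=(-5,18) right/bottom  bias=-1
  edge (2, 18)→(2, 14): d=(0,-4) top-left  bias=+0
  edge (2, 14)→(7, 0): d=(5,-14) top-left  bias=+0
    (2,3)@(5, 7): e=[1,12,7] → #
    (3,3)@(7, 7): e=[-35,20,35] → ·
    (2,4)@(5, 9): e=[-9,12,17] → ·
    (1,6)@(3, 13): e=[7,4,9] → #
    (2,6)@(5, 13): e=[-29,12,37] → ·
    (1,7)@(3, 15): e=[-3,4,19] → ·
  covered (2 px):
    · · · ·
    · · · ·
    · · · ·
    · · # ·
    · · · ·
    · · · ·
    · # · ·
    · · · ·
    · · · ·

Result: [[2,3],[1,6]]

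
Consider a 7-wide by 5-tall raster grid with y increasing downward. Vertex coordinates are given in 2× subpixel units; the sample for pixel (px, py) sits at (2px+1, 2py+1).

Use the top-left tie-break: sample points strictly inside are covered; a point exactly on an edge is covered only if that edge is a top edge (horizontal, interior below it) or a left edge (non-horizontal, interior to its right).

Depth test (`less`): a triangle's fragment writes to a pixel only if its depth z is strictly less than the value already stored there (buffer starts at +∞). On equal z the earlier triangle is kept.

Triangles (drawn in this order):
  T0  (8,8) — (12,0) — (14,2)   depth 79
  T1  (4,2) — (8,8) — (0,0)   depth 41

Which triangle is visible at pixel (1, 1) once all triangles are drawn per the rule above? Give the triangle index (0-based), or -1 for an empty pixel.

T0:
  2·area = 24
  edge (8, 8)→(12, 0): d=(4,-8) top-left  bias=+0
  edge (12, 0)→(14, 2): d=(2,2) right/bottom  bias=-1
  edge (14, 2)→(8, 8): d=(-6,6) right/bottom  bias=-1
    (6,0)@(13, 1): e=[12,0,12] → ·  [on edge]
    (5,1)@(11, 3): e=[4,8,12] → █
    (6,1)@(13, 3): e=[20,4,0] → ·  [on edge]
    (5,2)@(11, 5): e=[12,12,0] → ·  [on edge]
    (4,3)@(9, 7): e=[4,20,0] → ·  [on edge]
    (3,4)@(7, 9): e=[-4,28,0] → ·  [on edge]
  covered (1 px):
    · · · · · · ·
    · · · · · █ ·
    · · · · · · ·
    · · · · · · ·
    · · · · · · ·
T1:
  2·area = 16
  edge (4, 2)→(8, 8): d=(4,6) right/bottom  bias=-1
  edge (8, 8)→(0, 0): d=(-8,-8) top-left  bias=+0
  edge (0, 0)→(4, 2): d=(4,2) right/bottom  bias=-1
    (0,0)@(1, 1): e=[14,0,2] → █  [on edge]
    (1,0)@(3, 1): e=[2,16,-2] → ·
    (0,1)@(1, 3): e=[22,-16,10] → ·
    (1,1)@(3, 3): e=[10,0,6] → █  [on edge]
    (2,1)@(5, 3): e=[-2,16,2] → ·
    (1,2)@(3, 5): e=[18,-16,14] → ·
    (2,2)@(5, 5): e=[6,0,10] → █  [on edge]
    (3,2)@(7, 5): e=[-6,16,6] → ·
    (2,3)@(5, 7): e=[14,-16,18] → ·
    (3,3)@(7, 7): e=[2,0,14] → █  [on edge]
    (4,3)@(9, 7): e=[-10,16,10] → ·
    (3,4)@(7, 9): e=[10,-16,22] → ·
    (4,4)@(9, 9): e=[-2,0,18] → ·  [on edge]
  covered (4 px):
    █ · · · · · ·
    · █ · · · · ·
    · · █ · · · ·
    · · · █ · · ·
    · · · · · · ·

Z-buffer (winner per pixel, '.' = empty):
  1 . . . . . .
  . 1 . . . 0 .
  . . 1 . . . .
  . . . 1 . . .
  . . . . . . .

Final: 1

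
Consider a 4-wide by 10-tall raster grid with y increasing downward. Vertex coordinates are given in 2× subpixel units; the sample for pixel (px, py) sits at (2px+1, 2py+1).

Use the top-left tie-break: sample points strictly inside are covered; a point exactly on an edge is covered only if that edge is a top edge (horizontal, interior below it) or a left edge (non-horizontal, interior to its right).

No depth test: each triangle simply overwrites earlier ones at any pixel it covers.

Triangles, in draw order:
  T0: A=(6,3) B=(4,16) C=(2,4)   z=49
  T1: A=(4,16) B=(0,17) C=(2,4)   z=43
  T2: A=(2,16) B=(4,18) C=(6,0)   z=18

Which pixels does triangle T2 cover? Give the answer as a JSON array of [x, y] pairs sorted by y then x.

T0:
  2·area = 50
  edge (6, 3)→(4, 16): d=(-2,13) right/bottom  bias=-1
  edge (4, 16)→(2, 4): d=(-2,-12) top-left  bias=+0
  edge (2, 4)→(6, 3): d=(4,-1) top-left  bias=+0
    (1,2)@(3, 5): e=[35,10,5] → #
    (2,2)@(5, 5): e=[9,34,7] → #
    (3,2)@(7, 5): e=[-17,58,9] → ·
    (1,3)@(3, 7): e=[31,6,13] → #
    (3,3)@(7, 7): e=[-21,54,17] → ·
    (1,4)@(3, 9): e=[27,2,21] → #
    (3,4)@(7, 9): e=[-25,50,25] → ·
    (1,5)@(3, 11): e=[23,-2,29] → ·
    (2,5)@(5, 11): e=[-3,22,31] → ·
  covered (6 px):
    · · · ·
    · · · ·
    · # # ·
    · # # ·
    · # # ·
    · · · ·
    · · · ·
    · · · ·
    · · · ·
    · · · ·
T1:
  2·area = 50
  edge (4, 16)→(0, 17): d=(-4,1) right/bottom  bias=-1
  edge (0, 17)→(2, 4): d=(2,-13) top-left  bias=+0
  edge (2, 4)→(4, 16): d=(2,12) right/bottom  bias=-1
    (0,5)@(1, 11): e=[23,1,26] → #
    (1,5)@(3, 11): e=[21,27,2] → #
    (2,5)@(5, 11): e=[19,53,-22] → ·
    (0,6)@(1, 13): e=[15,5,30] → #
    (2,6)@(5, 13): e=[11,57,-18] → ·
    (0,7)@(1, 15): e=[7,9,34] → #
    (2,7)@(5, 15): e=[3,61,-14] → ·
    (0,8)@(1, 17): e=[-1,13,38] → ·
    (1,8)@(3, 17): e=[-3,39,14] → ·
  covered (6 px):
    · · · ·
    · · · ·
    · · · ·
    · · · ·
    · · · ·
    # # · ·
    # # · ·
    # # · ·
    · · · ·
    · · · ·
T2:
  2·area = 40  (B↔C swapped to make it positive)
  edge (2, 16)→(6, 0): d=(4,-16) top-left  bias=+0
  edge (6, 0)→(4, 18): d=(-2,18) right/bottom  bias=-1
  edge (4, 18)→(2, 16): d=(-2,-2) top-left  bias=+0
    (2,2)@(5, 5): e=[4,8,28] → #
    (3,2)@(7, 5): e=[36,-28,32] → ·
    (2,3)@(5, 7): e=[12,4,24] → #
    (3,3)@(7, 7): e=[44,-32,28] → ·
    (2,4)@(5, 9): e=[20,0,20] → ·  [on edge]
    (1,6)@(3, 13): e=[4,28,8] → #
    (2,6)@(5, 13): e=[36,-8,12] → ·
    (0,7)@(1, 15): e=[-20,60,0] → ·  [on edge]
    (1,7)@(3, 15): e=[12,24,4] → #
    (2,7)@(5, 15): e=[44,-12,8] → ·
    (1,8)@(3, 17): e=[20,20,0] → #  [on edge]
    (2,8)@(5, 17): e=[52,-16,4] → ·
    (2,9)@(5, 19): e=[60,-20,0] → ·  [on edge]
  covered (5 px):
    · · · ·
    · · · ·
    · · # ·
    · · # ·
    · · · ·
    · · · ·
    · # · ·
    · # · ·
    · # · ·
    · · · ·

Result: [[2,2],[2,3],[1,6],[1,7],[1,8]]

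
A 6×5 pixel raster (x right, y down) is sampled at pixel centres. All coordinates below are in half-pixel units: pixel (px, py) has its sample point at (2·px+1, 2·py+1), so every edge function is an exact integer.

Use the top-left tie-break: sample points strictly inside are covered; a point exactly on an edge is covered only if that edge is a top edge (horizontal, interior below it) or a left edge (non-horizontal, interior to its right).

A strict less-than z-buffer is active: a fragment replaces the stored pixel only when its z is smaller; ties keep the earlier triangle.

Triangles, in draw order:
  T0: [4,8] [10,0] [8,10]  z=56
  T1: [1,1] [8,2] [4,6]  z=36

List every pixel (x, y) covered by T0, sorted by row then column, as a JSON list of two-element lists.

T0:
  2·area = 44
  edge (4, 8)→(10, 0): d=(6,-8) top-left  bias=+0
  edge (10, 0)→(8, 10): d=(-2,10) right/bottom  bias=-1
  edge (8, 10)→(4, 8): d=(-4,-2) top-left  bias=+0
    (4,1)@(9, 3): e=[10,4,30] → #
    (5,1)@(11, 3): e=[26,-16,34] → ·
    (3,2)@(7, 5): e=[6,20,18] → #
    (4,2)@(9, 5): e=[22,0,22] → ·  [on edge]
    (2,3)@(5, 7): e=[2,36,6] → #
    (4,3)@(9, 7): e=[34,-4,14] → ·
    (2,4)@(5, 9): e=[14,32,-2] → ·
    (3,4)@(7, 9): e=[30,12,2] → #
    (4,4)@(9, 9): e=[46,-8,6] → ·
  covered (5 px):
    · · · · · ·
    · · · · # ·
    · · · # · ·
    · · # # · ·
    · · · # · ·
T1:
  2·area = 32
  edge (1, 1)→(8, 2): d=(7,1) right/bottom  bias=-1
  edge (8, 2)→(4, 6): d=(-4,4) right/bottom  bias=-1
  edge (4, 6)→(1, 1): d=(-3,-5) top-left  bias=+0
    (0,0)@(1, 1): e=[0,32,0] → ·  [on edge]
    (4,0)@(9, 1): e=[-8,0,40] → ·  [on edge]
    (1,1)@(3, 3): e=[12,16,4] → #
    (2,1)@(5, 3): e=[10,8,14] → #
    (3,1)@(7, 3): e=[8,0,24] → ·  [on edge]
    (1,2)@(3, 5): e=[26,8,-2] → ·
    (2,2)@(5, 5): e=[24,0,8] → ·  [on edge]
    (1,3)@(3, 7): e=[40,0,-8] → ·  [on edge]
    (0,4)@(1, 9): e=[56,0,-24] → ·  [on edge]
  covered (2 px):
    · · · · · ·
    · # # · · ·
    · · · · · ·
    · · · · · ·
    · · · · · ·

Final: [[4,1],[3,2],[2,3],[3,3],[3,4]]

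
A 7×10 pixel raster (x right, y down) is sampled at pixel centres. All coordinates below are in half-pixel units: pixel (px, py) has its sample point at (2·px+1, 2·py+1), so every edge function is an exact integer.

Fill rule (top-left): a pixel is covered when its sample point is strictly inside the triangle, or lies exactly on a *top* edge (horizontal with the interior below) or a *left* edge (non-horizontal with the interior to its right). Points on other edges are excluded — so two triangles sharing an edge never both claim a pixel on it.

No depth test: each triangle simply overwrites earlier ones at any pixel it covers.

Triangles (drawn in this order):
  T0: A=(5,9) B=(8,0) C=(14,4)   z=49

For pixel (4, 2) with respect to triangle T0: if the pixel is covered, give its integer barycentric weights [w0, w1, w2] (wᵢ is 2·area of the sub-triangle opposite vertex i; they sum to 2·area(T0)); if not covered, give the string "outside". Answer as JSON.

T0:
  2·area = 66
  edge (5, 9)→(8, 0): d=(3,-9) top-left  bias=+0
  edge (8, 0)→(14, 4): d=(6,4) right/bottom  bias=-1
  edge (14, 4)→(5, 9): d=(-9,5) right/bottom  bias=-1
    (4,0)@(9, 1): e=[12,2,52] → X
    (5,0)@(11, 1): e=[30,-6,42] → .
    (3,1)@(7, 3): e=[0,22,44] → X  [on edge]
    (5,1)@(11, 3): e=[36,6,24] → X
    (6,1)@(13, 3): e=[54,-2,14] → .
    (3,2)@(7, 5): e=[6,34,26] → X
    (6,2)@(13, 5): e=[60,10,-4] → .
    (3,3)@(7, 7): e=[12,46,8] → X
    (4,3)@(9, 7): e=[30,38,-2] → .
    (5,3)@(11, 7): e=[48,30,-12] → .
    (2,4)@(5, 9): e=[0,66,0] → .  [on edge]
    (3,4)@(7, 9): e=[18,58,-10] → .
    (1,7)@(3, 15): e=[0,110,-44] → .  [on edge]
  covered (8 px):
    . . . . X . .
    . . . X X X .
    . . . X X X .
    . . . X . . .
    . . . . . . .
    . . . . . . .
    . . . . . . .
    . . . . . . .
    . . . . . . .
    . . . . . . .

Answer: [26,16,24]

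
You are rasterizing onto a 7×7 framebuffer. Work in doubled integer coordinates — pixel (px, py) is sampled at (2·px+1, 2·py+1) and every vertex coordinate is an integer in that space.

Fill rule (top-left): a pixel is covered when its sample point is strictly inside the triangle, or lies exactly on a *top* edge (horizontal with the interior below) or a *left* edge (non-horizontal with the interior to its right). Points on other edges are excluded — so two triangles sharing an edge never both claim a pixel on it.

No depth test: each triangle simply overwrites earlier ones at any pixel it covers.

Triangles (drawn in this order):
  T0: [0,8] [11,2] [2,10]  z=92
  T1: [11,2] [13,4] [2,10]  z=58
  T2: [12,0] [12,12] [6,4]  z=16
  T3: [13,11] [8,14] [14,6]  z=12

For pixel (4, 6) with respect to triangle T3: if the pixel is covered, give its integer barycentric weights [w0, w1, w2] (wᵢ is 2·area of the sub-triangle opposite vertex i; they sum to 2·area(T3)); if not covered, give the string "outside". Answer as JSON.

T0:
  2·area = 34
  edge (0, 8)→(11, 2): d=(11,-6) top-left  bias=+0
  edge (11, 2)→(2, 10): d=(-9,8) right/bottom  bias=-1
  edge (2, 10)→(0, 8): d=(-2,-2) top-left  bias=+0
    (3,2)@(7, 5): e=[9,5,20] → X
    (4,2)@(9, 5): e=[21,-11,24] → .
    (1,3)@(3, 7): e=[7,19,8] → X
    (2,3)@(5, 7): e=[19,3,12] → X
    (3,3)@(7, 7): e=[31,-13,16] → .
    (0,4)@(1, 9): e=[17,17,0] → X  [on edge]
    (2,4)@(5, 9): e=[41,-15,8] → .
    (0,5)@(1, 11): e=[39,-1,-4] → .
    (1,5)@(3, 11): e=[51,-17,0] → .  [on edge]
    (2,6)@(5, 13): e=[85,-51,0] → .  [on edge]
  covered (5 px):
    . . . . . . .
    . . . . . . .
    . . . X . . .
    . X X . . . .
    X X . . . . .
    . . . . . . .
    . . . . . . .
T1:
  2·area = 34
  edge (11, 2)→(13, 4): d=(2,2) right/bottom  bias=-1
  edge (13, 4)→(2, 10): d=(-11,6) right/bottom  bias=-1
  edge (2, 10)→(11, 2): d=(9,-8) top-left  bias=+0
    (5,1)@(11, 3): e=[2,23,9] → X
    (6,1)@(13, 3): e=[-2,11,25] → .
    (4,2)@(9, 5): e=[10,13,11] → X
    (6,2)@(13, 5): e=[2,-11,43] → .
    (3,3)@(7, 7): e=[18,3,13] → X
    (4,3)@(9, 7): e=[14,-9,29] → .
    (5,3)@(11, 7): e=[10,-21,45] → .
    (3,4)@(7, 9): e=[22,-19,31] → .
  covered (4 px):
    . . . . . . .
    . . . . . X .
    . . . . X X .
    . . . X . . .
    . . . . . . .
    . . . . . . .
    . . . . . . .
T2:
  2·area = 72
  edge (12, 0)→(12, 12): d=(0,12) right/bottom  bias=-1
  edge (12, 12)→(6, 4): d=(-6,-8) top-left  bias=+0
  edge (6, 4)→(12, 0): d=(6,-4) top-left  bias=+0
    (5,0)@(11, 1): e=[12,58,2] → X
    (6,0)@(13, 1): e=[-12,74,10] → .
    (4,1)@(9, 3): e=[36,30,6] → X
    (6,1)@(13, 3): e=[-12,62,22] → .
    (3,2)@(7, 5): e=[60,2,10] → X
    (6,2)@(13, 5): e=[-12,50,34] → .
    (3,3)@(7, 7): e=[60,-10,22] → .
    (4,3)@(9, 7): e=[36,6,30] → X
    (6,3)@(13, 7): e=[-12,38,46] → .
    (4,4)@(9, 9): e=[36,-6,42] → .
    (5,4)@(11, 9): e=[12,10,50] → X
    (6,4)@(13, 9): e=[-12,26,58] → .
  covered (9 px):
    . . . . . X .
    . . . . X X .
    . . . X X X .
    . . . . X X .
    . . . . . X .
    . . . . . . .
    . . . . . . .
T3:
  2·area = 22
  edge (13, 11)→(8, 14): d=(-5,3) right/bottom  bias=-1
  edge (8, 14)→(14, 6): d=(6,-8) top-left  bias=+0
  edge (14, 6)→(13, 11): d=(-1,5) right/bottom  bias=-1
    (6,4)@(13, 9): e=[10,10,2] → X
    (5,5)@(11, 11): e=[6,6,10] → X
    (6,5)@(13, 11): e=[0,22,0] → .  [on edge]
    (4,6)@(9, 13): e=[2,2,18] → X
    (5,6)@(11, 13): e=[-4,18,8] → .
  covered (3 px):
    . . . . . . .
    . . . . . . .
    . . . . . . .
    . . . . . . .
    . . . . . . X
    . . . . . X .
    . . . . X . .

Final: [2,18,2]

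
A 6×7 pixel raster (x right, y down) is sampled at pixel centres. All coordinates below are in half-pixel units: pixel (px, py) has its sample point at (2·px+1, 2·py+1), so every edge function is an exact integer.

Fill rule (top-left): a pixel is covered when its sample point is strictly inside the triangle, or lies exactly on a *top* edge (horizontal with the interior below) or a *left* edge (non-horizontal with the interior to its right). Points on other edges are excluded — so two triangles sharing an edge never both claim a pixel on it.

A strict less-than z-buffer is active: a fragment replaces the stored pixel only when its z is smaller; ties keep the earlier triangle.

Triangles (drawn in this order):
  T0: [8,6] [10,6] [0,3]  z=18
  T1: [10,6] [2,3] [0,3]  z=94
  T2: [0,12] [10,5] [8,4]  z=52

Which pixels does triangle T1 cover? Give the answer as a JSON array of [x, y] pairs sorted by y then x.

T0:
  2·area = 6  (B↔C swapped to make it positive)
  edge (8, 6)→(0, 3): d=(-8,-3) top-left  bias=+0
  edge (0, 3)→(10, 6): d=(10,3) right/bottom  bias=-1
  edge (10, 6)→(8, 6): d=(-2,0) right/bottom  bias=-1
  covered (0 px):
    · · · · · ·
    · · · · · ·
    · · · · · ·
    · · · · · ·
    · · · · · ·
    · · · · · ·
    · · · · · ·
T1:
  2·area = 6  (B↔C swapped to make it positive)
  edge (10, 6)→(0, 3): d=(-10,-3) top-left  bias=+0
  edge (0, 3)→(2, 3): d=(2,0) top-left  bias=+0
  edge (2, 3)→(10, 6): d=(8,3) right/bottom  bias=-1
    (0,1)@(1, 3): e=[3,0,3] → #  [on edge]
    (1,1)@(3, 3): e=[9,0,-3] → ·  [on edge]
    (2,1)@(5, 3): e=[15,0,-9] → ·  [on edge]
    (3,1)@(7, 3): e=[21,0,-15] → ·  [on edge]
    (4,1)@(9, 3): e=[27,0,-21] → ·  [on edge]
    (5,1)@(11, 3): e=[33,0,-27] → ·  [on edge]
    (0,2)@(1, 5): e=[-17,4,19] → ·
    (3,2)@(7, 5): e=[1,4,1] → #
    (4,2)@(9, 5): e=[7,4,-5] → ·
    (3,3)@(7, 7): e=[-19,8,17] → ·
  covered (2 px):
    · · · · · ·
    # · · · · ·
    · · · # · ·
    · · · · · ·
    · · · · · ·
    · · · · · ·
    · · · · · ·
T2:
  2·area = 24  (B↔C swapped to make it positive)
  edge (0, 12)→(8, 4): d=(8,-8) top-left  bias=+0
  edge (8, 4)→(10, 5): d=(2,1) right/bottom  bias=-1
  edge (10, 5)→(0, 12): d=(-10,7) right/bottom  bias=-1
    (5,0)@(11, 1): e=[0,-9,33] → ·  [on edge]
    (4,1)@(9, 3): e=[0,-3,27] → ·  [on edge]
    (3,2)@(7, 5): e=[0,3,21] → #  [on edge]
    (4,2)@(9, 5): e=[16,1,7] → #
    (5,2)@(11, 5): e=[32,-1,-7] → ·
    (2,3)@(5, 7): e=[0,9,15] → #  [on edge]
    (4,3)@(9, 7): e=[32,5,-13] → ·
    (1,4)@(3, 9): e=[0,15,9] → #  [on edge]
    (2,4)@(5, 9): e=[16,13,-5] → ·
    (3,4)@(7, 9): e=[32,11,-19] → ·
    (0,5)@(1, 11): e=[0,21,3] → #  [on edge]
    (1,5)@(3, 11): e=[16,19,-11] → ·
  covered (6 px):
    · · · · · ·
    · · · · · ·
    · · · # # ·
    · · # # · ·
    · # · · · ·
    # · · · · ·
    · · · · · ·

Final: [[0,1],[3,2]]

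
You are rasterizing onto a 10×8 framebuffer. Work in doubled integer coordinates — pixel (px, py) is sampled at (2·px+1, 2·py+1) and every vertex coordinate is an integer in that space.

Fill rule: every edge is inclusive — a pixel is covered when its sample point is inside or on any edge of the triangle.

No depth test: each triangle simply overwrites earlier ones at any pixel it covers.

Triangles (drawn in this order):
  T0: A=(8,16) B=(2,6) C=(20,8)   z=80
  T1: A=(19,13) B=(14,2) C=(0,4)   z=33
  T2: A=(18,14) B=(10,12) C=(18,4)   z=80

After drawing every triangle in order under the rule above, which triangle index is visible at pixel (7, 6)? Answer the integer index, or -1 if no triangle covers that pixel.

T0:
  2·area = 168
  edge (8, 16)→(2, 6): d=(-6,-10) inclusive
  edge (2, 6)→(20, 8): d=(18,2) inclusive
  edge (20, 8)→(8, 16): d=(-12,8) inclusive
    (1,3)@(3, 7): e=[4,16,148] → #
    (2,3)@(5, 7): e=[24,12,132] → #
    (3,3)@(7, 7): e=[44,8,116] → #
    (4,3)@(9, 7): e=[64,4,100] → #
    (5,3)@(11, 7): e=[84,0,84] → #  [on edge]
    (6,3)@(13, 7): e=[104,-4,68] → ·
    (1,4)@(3, 9): e=[-8,52,124] → ·
    (2,4)@(5, 9): e=[12,48,108] → #
    (6,4)@(13, 9): e=[92,32,44] → #
    (7,4)@(15, 9): e=[112,28,28] → #
    (8,4)@(17, 9): e=[132,24,12] → #
    (9,4)@(19, 9): e=[152,20,-4] → ·
    (2,5)@(5, 11): e=[0,84,84] → #  [on edge]
  covered (22 px):
    · · · · · · · · · ·
    · · · · · · · · · ·
    · · · · · · · · · ·
    · # # # # # · · · ·
    · · # # # # # # # ·
    · · # # # # # # · ·
    · · · # # # · · · ·
    · · · · # · · · · ·
T1:
  2·area = 164  (B↔C swapped to make it positive)
  edge (19, 13)→(0, 4): d=(-19,-9) inclusive
  edge (0, 4)→(14, 2): d=(14,-2) inclusive
  edge (14, 2)→(19, 13): d=(5,11) inclusive
    (3,1)@(7, 3): e=[82,0,82] → #  [on edge]
    (4,1)@(9, 3): e=[100,4,60] → #
    (5,1)@(11, 3): e=[118,8,38] → #
    (6,1)@(13, 3): e=[136,12,16] → #
    (7,1)@(15, 3): e=[154,16,-6] → ·
    (1,2)@(3, 5): e=[8,20,136] → #
    (2,2)@(5, 5): e=[26,24,114] → #
    (7,2)@(15, 5): e=[116,44,4] → #
    (8,2)@(17, 5): e=[134,48,-18] → ·
    (1,3)@(3, 7): e=[-30,48,146] → ·
    (2,3)@(5, 7): e=[-12,52,124] → ·
    (3,3)@(7, 7): e=[6,56,102] → #
    (9,6)@(19, 13): e=[0,164,0] → #  [on edge]
  covered (23 px):
    · · · · · · · · · ·
    · · · # # # # · · ·
    · # # # # # # # · ·
    · · · # # # # # · ·
    · · · · · # # # # ·
    · · · · · · · # # ·
    · · · · · · · · · #
    · · · · · · · · · ·
T2:
  2·area = 80
  edge (18, 14)→(10, 12): d=(-8,-2) inclusive
  edge (10, 12)→(18, 4): d=(8,-8) inclusive
  edge (18, 4)→(18, 14): d=(0,10) inclusive
    (9,1)@(19, 3): e=[90,0,-10] → ·  [on edge]
    (8,2)@(17, 5): e=[70,0,10] → #  [on edge]
    (9,2)@(19, 5): e=[74,16,-10] → ·
    (7,3)@(15, 7): e=[50,0,30] → #  [on edge]
    (9,3)@(19, 7): e=[58,32,-10] → ·
    (6,4)@(13, 9): e=[30,0,50] → #  [on edge]
    (9,4)@(19, 9): e=[42,48,-10] → ·
    (5,5)@(11, 11): e=[10,0,70] → #  [on edge]
    (9,5)@(19, 11): e=[26,64,-10] → ·
    (4,6)@(9, 13): e=[-10,0,90] → ·  [on edge]
    (5,6)@(11, 13): e=[-6,16,70] → ·
    (6,6)@(13, 13): e=[-2,32,50] → ·
    (3,7)@(7, 15): e=[-30,0,110] → ·  [on edge]
  covered (12 px):
    · · · · · · · · · ·
    · · · · · · · · · ·
    · · · · · · · · # ·
    · · · · · · · # # ·
    · · · · · · # # # ·
    · · · · · # # # # ·
    · · · · · · · # # ·
    · · · · · · · · · ·

Z-buffer (winner per pixel, '.' = empty):
  . . . . . . . . . .
  . . . 1 1 1 1 . . .
  . 1 1 1 1 1 1 1 2 .
  . 0 0 1 1 1 1 2 2 .
  . . 0 0 0 1 2 2 2 .
  . . 0 0 0 2 2 2 2 .
  . . . 0 0 0 . 2 2 1
  . . . . 0 . . . . .

Answer: 2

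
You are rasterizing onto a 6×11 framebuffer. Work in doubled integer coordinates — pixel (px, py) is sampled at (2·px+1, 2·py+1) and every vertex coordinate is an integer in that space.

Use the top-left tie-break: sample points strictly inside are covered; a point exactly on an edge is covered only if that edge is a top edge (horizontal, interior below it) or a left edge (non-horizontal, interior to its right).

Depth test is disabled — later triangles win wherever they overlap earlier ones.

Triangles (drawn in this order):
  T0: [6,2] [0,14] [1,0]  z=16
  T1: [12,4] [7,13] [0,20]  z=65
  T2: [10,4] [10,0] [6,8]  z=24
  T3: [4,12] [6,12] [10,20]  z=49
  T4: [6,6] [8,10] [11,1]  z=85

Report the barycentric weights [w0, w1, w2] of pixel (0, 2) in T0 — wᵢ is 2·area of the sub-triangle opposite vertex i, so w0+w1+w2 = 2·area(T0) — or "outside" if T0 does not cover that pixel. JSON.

T0:
  2·area = 72
  edge (6, 2)→(0, 14): d=(-6,12) right/bottom  bias=-1
  edge (0, 14)→(1, 0): d=(1,-14) top-left  bias=+0
  edge (1, 0)→(6, 2): d=(5,2) right/bottom  bias=-1
    (0,0)@(1, 1): e=[66,1,5] → X
    (1,0)@(3, 1): e=[42,29,1] → X
    (2,0)@(5, 1): e=[18,57,-3] → .
    (0,1)@(1, 3): e=[54,3,15] → X
    (2,1)@(5, 3): e=[6,59,7] → X
    (3,1)@(7, 3): e=[-18,87,3] → .
    (0,2)@(1, 5): e=[42,5,25] → X
    (2,2)@(5, 5): e=[-6,61,17] → .
    (0,3)@(1, 7): e=[30,7,35] → X
    (2,3)@(5, 7): e=[-18,63,27] → .
    (0,4)@(1, 9): e=[18,9,45] → X
    (1,4)@(3, 9): e=[-6,37,41] → .
  covered (11 px):
    X X . . . .
    X X X . . .
    X X . . . .
    X X . . . .
    X . . . . .
    X . . . . .
    . . . . . .
    . . . . . .
    . . . . . .
    . . . . . .
    . . . . . .
T1:
  2·area = 28
  edge (12, 4)→(7, 13): d=(-5,9) right/bottom  bias=-1
  edge (7, 13)→(0, 20): d=(-7,7) right/bottom  bias=-1
  edge (0, 20)→(12, 4): d=(12,-16) top-left  bias=+0
    (4,4)@(9, 9): e=[2,14,12] → X
    (5,4)@(11, 9): e=[-16,0,44] → .  [on edge]
    (3,5)@(7, 11): e=[10,14,4] → X
    (4,5)@(9, 11): e=[-8,0,36] → .  [on edge]
    (3,6)@(7, 13): e=[0,0,28] → .  [on edge]
    (2,7)@(5, 15): e=[8,0,20] → .  [on edge]
    (1,8)@(3, 17): e=[16,0,12] → .  [on edge]
    (0,9)@(1, 19): e=[24,0,4] → .  [on edge]
  covered (2 px):
    . . . . . .
    . . . . . .
    . . . . . .
    . . . . . .
    . . . . X .
    . . . X . .
    . . . . . .
    . . . . . .
    . . . . . .
    . . . . . .
    . . . . . .
T2:
  2·area = 16  (B↔C swapped to make it positive)
  edge (10, 4)→(6, 8): d=(-4,4) right/bottom  bias=-1
  edge (6, 8)→(10, 0): d=(4,-8) top-left  bias=+0
  edge (10, 0)→(10, 4): d=(0,4) right/bottom  bias=-1
    (4,1)@(9, 3): e=[8,4,4] → X
    (5,1)@(11, 3): e=[0,20,-4] → .  [on edge]
    (4,2)@(9, 5): e=[0,12,4] → .  [on edge]
    (3,3)@(7, 7): e=[0,4,12] → .  [on edge]
    (2,4)@(5, 9): e=[0,-4,20] → .  [on edge]
    (1,5)@(3, 11): e=[0,-12,28] → .  [on edge]
    (0,6)@(1, 13): e=[0,-20,36] → .  [on edge]
  covered (1 px):
    . . . . . .
    . . . . X .
    . . . . . .
    . . . . . .
    . . . . . .
    . . . . . .
    . . . . . .
    . . . . . .
    . . . . . .
    . . . . . .
    . . . . . .
T3:
  2·area = 16
  edge (4, 12)→(6, 12): d=(2,0) top-left  bias=+0
  edge (6, 12)→(10, 20): d=(4,8) right/bottom  bias=-1
  edge (10, 20)→(4, 12): d=(-6,-8) top-left  bias=+0
    (2,6)@(5, 13): e=[2,12,2] → X
    (3,6)@(7, 13): e=[2,-4,18] → .
    (2,7)@(5, 15): e=[6,20,-10] → .
    (3,7)@(7, 15): e=[6,4,6] → X
    (4,7)@(9, 15): e=[6,-12,22] → .
    (3,8)@(7, 17): e=[10,12,-6] → .
  covered (2 px):
    . . . . . .
    . . . . . .
    . . . . . .
    . . . . . .
    . . . . . .
    . . . . . .
    . . X . . .
    . . . X . .
    . . . . . .
    . . . . . .
    . . . . . .
T4:
  2·area = 30  (B↔C swapped to make it positive)
  edge (6, 6)→(11, 1): d=(5,-5) top-left  bias=+0
  edge (11, 1)→(8, 10): d=(-3,9) right/bottom  bias=-1
  edge (8, 10)→(6, 6): d=(-2,-4) top-left  bias=+0
    (5,0)@(11, 1): e=[0,0,30] → .  [on edge]
    (4,1)@(9, 3): e=[0,12,18] → X  [on edge]
    (5,1)@(11, 3): e=[10,-6,26] → .
    (3,2)@(7, 5): e=[0,24,6] → X  [on edge]
    (5,2)@(11, 5): e=[20,-12,22] → .
    (2,3)@(5, 7): e=[0,36,-6] → .  [on edge]
    (3,3)@(7, 7): e=[10,18,2] → X
    (4,3)@(9, 7): e=[20,0,10] → .  [on edge]
    (1,4)@(3, 9): e=[0,48,-18] → .  [on edge]
    (3,4)@(7, 9): e=[20,12,-2] → .
    (0,5)@(1, 11): e=[0,60,-30] → .  [on edge]
    (3,6)@(7, 13): e=[40,0,-10] → .  [on edge]
    (2,9)@(5, 19): e=[60,0,-30] → .  [on edge]
  covered (4 px):
    . . . . . .
    . . . . X .
    . . . X X .
    . . . X . .
    . . . . . .
    . . . . . .
    . . . . . .
    . . . . . .
    . . . . . .
    . . . . . .
    . . . . . .

Answer: [5,25,42]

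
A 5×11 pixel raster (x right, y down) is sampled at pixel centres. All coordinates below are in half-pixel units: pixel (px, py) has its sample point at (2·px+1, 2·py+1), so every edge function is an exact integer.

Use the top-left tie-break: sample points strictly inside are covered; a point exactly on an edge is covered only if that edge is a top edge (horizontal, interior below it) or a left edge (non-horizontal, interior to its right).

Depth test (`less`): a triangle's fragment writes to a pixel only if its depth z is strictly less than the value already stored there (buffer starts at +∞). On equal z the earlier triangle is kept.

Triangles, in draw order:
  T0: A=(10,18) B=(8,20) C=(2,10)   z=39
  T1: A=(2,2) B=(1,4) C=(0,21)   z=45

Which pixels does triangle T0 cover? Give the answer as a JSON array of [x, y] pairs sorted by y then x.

T0:
  2·area = 32
  edge (10, 18)→(8, 20): d=(-2,2) right/bottom  bias=-1
  edge (8, 20)→(2, 10): d=(-6,-10) top-left  bias=+0
  edge (2, 10)→(10, 18): d=(8,8) right/bottom  bias=-1
    (0,4)@(1, 9): e=[36,-4,0] → ·  [on edge]
    (1,5)@(3, 11): e=[28,4,0] → ·  [on edge]
    (2,6)@(5, 13): e=[20,12,0] → ·  [on edge]
    (2,7)@(5, 15): e=[16,0,16] → #  [on edge]
    (3,7)@(7, 15): e=[12,20,0] → ·  [on edge]
    (2,8)@(5, 17): e=[12,-12,32] → ·
    (3,8)@(7, 17): e=[8,8,16] → #
    (4,8)@(9, 17): e=[4,28,0] → ·  [on edge]
    (3,9)@(7, 19): e=[4,-4,32] → ·
    (4,9)@(9, 19): e=[0,16,16] → ·  [on edge]
    (3,10)@(7, 21): e=[0,-16,48] → ·  [on edge]
  covered (2 px):
    · · · · ·
    · · · · ·
    · · · · ·
    · · · · ·
    · · · · ·
    · · · · ·
    · · · · ·
    · · # · ·
    · · · # ·
    · · · · ·
    · · · · ·
T1:
  2·area = 15  (B↔C swapped to make it positive)
  edge (2, 2)→(0, 21): d=(-2,19) right/bottom  bias=-1
  edge (0, 21)→(1, 4): d=(1,-17) top-left  bias=+0
  edge (1, 4)→(2, 2): d=(1,-2) top-left  bias=+0
    (0,2)@(1, 5): e=[13,1,1] → #
    (1,2)@(3, 5): e=[-25,35,5] → ·
    (0,3)@(1, 7): e=[9,3,3] → #
    (1,3)@(3, 7): e=[-29,37,7] → ·
    (0,4)@(1, 9): e=[5,5,5] → #
    (1,4)@(3, 9): e=[-33,39,9] → ·
    (0,5)@(1, 11): e=[1,7,7] → #
    (1,5)@(3, 11): e=[-37,41,11] → ·
    (0,6)@(1, 13): e=[-3,9,9] → ·
  covered (4 px):
    · · · · ·
    · · · · ·
    # · · · ·
    # · · · ·
    # · · · ·
    # · · · ·
    · · · · ·
    · · · · ·
    · · · · ·
    · · · · ·
    · · · · ·

Final: [[2,7],[3,8]]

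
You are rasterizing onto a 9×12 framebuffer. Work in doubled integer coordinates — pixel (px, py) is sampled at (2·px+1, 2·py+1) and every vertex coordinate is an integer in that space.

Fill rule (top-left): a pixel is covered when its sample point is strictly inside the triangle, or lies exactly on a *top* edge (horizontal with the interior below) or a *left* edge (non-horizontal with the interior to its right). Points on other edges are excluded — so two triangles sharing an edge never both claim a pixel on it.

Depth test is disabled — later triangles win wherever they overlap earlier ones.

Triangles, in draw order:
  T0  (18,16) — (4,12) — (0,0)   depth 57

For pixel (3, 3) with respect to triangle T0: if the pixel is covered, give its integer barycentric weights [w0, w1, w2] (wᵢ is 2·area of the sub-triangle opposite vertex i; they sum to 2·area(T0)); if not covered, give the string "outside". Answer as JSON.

T0:
  2·area = 152
  edge (18, 16)→(4, 12): d=(-14,-4) top-left  bias=+0
  edge (4, 12)→(0, 0): d=(-4,-12) top-left  bias=+0
  edge (0, 0)→(18, 16): d=(18,16) right/bottom  bias=-1
    (0,0)@(1, 1): e=[142,8,2] → █
    (1,0)@(3, 1): e=[150,32,-30] → ·
    (0,1)@(1, 3): e=[114,0,38] → █  [on edge]
    (1,1)@(3, 3): e=[122,24,6] → █
    (2,1)@(5, 3): e=[130,48,-26] → ·
    (0,2)@(1, 5): e=[86,-8,74] → ·
    (1,2)@(3, 5): e=[94,16,42] → █
    (2,2)@(5, 5): e=[102,40,10] → █
    (3,2)@(7, 5): e=[110,64,-22] → ·
    (1,3)@(3, 7): e=[66,8,78] → █
    (3,3)@(7, 7): e=[82,56,14] → █
    (4,3)@(9, 7): e=[90,80,-18] → ·
    (1,4)@(3, 9): e=[38,0,114] → █  [on edge]
    (2,7)@(5, 15): e=[-38,0,190] → ·  [on edge]
    (3,10)@(7, 21): e=[-114,0,266] → ·  [on edge]
  covered (20 px):
    █ · · · · · · · ·
    █ █ · · · · · · ·
    · █ █ · · · · · ·
    · █ █ █ · · · · ·
    · █ █ █ █ · · · ·
    · · █ █ █ █ · · ·
    · · · · █ █ █ · ·
    · · · · · · · █ ·
    · · · · · · · · ·
    · · · · · · · · ·
    · · · · · · · · ·
    · · · · · · · · ·

Result: [56,14,82]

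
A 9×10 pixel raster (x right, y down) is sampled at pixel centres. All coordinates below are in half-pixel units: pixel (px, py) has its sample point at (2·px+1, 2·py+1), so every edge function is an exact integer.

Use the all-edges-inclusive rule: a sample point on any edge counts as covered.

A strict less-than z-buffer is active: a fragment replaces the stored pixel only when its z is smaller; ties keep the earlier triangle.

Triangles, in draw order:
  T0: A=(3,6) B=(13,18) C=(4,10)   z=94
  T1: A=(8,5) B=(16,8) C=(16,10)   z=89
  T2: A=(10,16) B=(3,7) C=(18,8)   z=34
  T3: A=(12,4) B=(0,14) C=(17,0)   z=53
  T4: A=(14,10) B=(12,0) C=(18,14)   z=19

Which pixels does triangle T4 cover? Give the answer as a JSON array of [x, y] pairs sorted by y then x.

T0:
  2·area = 28
  edge (3, 6)→(13, 18): d=(10,12) inclusive
  edge (13, 18)→(4, 10): d=(-9,-8) inclusive
  edge (4, 10)→(3, 6): d=(-1,-4) inclusive
    (2,4)@(5, 9): e=[6,17,5] → #
    (3,4)@(7, 9): e=[-18,33,13] → ·
    (2,5)@(5, 11): e=[26,-1,3] → ·
    (3,5)@(7, 11): e=[2,15,11] → #
    (4,5)@(9, 11): e=[-22,31,19] → ·
    (3,6)@(7, 13): e=[22,-3,9] → ·
  covered (2 px):
    · · · · · · · · ·
    · · · · · · · · ·
    · · · · · · · · ·
    · · · · · · · · ·
    · · # · · · · · ·
    · · · # · · · · ·
    · · · · · · · · ·
    · · · · · · · · ·
    · · · · · · · · ·
    · · · · · · · · ·
T1:
  2·area = 16
  edge (8, 5)→(16, 8): d=(8,3) inclusive
  edge (16, 8)→(16, 10): d=(0,2) inclusive
  edge (16, 10)→(8, 5): d=(-8,-5) inclusive
    (6,3)@(13, 7): e=[1,6,9] → #
    (7,3)@(15, 7): e=[-5,2,19] → ·
    (6,4)@(13, 9): e=[17,6,-7] → ·
    (7,4)@(15, 9): e=[11,2,3] → #
    (8,4)@(17, 9): e=[5,-2,13] → ·
    (7,5)@(15, 11): e=[27,2,-13] → ·
  covered (2 px):
    · · · · · · · · ·
    · · · · · · · · ·
    · · · · · · · · ·
    · · · · · · # · ·
    · · · · · · · # ·
    · · · · · · · · ·
    · · · · · · · · ·
    · · · · · · · · ·
    · · · · · · · · ·
    · · · · · · · · ·
T2:
  2·area = 128
  edge (10, 16)→(3, 7): d=(-7,-9) inclusive
  edge (3, 7)→(18, 8): d=(15,1) inclusive
  edge (18, 8)→(10, 16): d=(-8,8) inclusive
    (1,3)@(3, 7): e=[0,0,128] → #  [on edge]
    (2,3)@(5, 7): e=[18,-2,112] → ·
    (1,4)@(3, 9): e=[-14,30,112] → ·
    (2,4)@(5, 9): e=[4,28,96] → #
    (3,4)@(7, 9): e=[22,26,80] → #
    (4,4)@(9, 9): e=[40,24,64] → #
    (5,4)@(11, 9): e=[58,22,48] → #
    (6,4)@(13, 9): e=[76,20,32] → #
    (7,4)@(15, 9): e=[94,18,16] → #
    (8,4)@(17, 9): e=[112,16,0] → #  [on edge]
    (2,5)@(5, 11): e=[-10,58,80] → ·
    (3,5)@(7, 11): e=[8,56,64] → #
    (7,5)@(15, 11): e=[80,48,0] → #  [on edge]
    (6,6)@(13, 13): e=[48,80,0] → #  [on edge]
    (5,7)@(11, 15): e=[16,112,0] → #  [on edge]
    (4,8)@(9, 17): e=[-16,144,0] → ·  [on edge]
    (3,9)@(7, 19): e=[-48,176,0] → ·  [on edge]
  covered (17 px):
    · · · · · · · · ·
    · · · · · · · · ·
    · · · · · · · · ·
    · # · · · · · · ·
    · · # # # # # # #
    · · · # # # # # ·
    · · · · # # # · ·
    · · · · · # · · ·
    · · · · · · · · ·
    · · · · · · · · ·
T3:
  2·area = 2  (B↔C swapped to make it positive)
  edge (12, 4)→(17, 0): d=(5,-4) inclusive
  edge (17, 0)→(0, 14): d=(-17,14) inclusive
  edge (0, 14)→(12, 4): d=(12,-10) inclusive
  covered (0 px):
    · · · · · · · · ·
    · · · · · · · · ·
    · · · · · · · · ·
    · · · · · · · · ·
    · · · · · · · · ·
    · · · · · · · · ·
    · · · · · · · · ·
    · · · · · · · · ·
    · · · · · · · · ·
    · · · · · · · · ·
T4:
  2·area = 32
  edge (14, 10)→(12, 0): d=(-2,-10) inclusive
  edge (12, 0)→(18, 14): d=(6,14) inclusive
  edge (18, 14)→(14, 10): d=(-4,-4) inclusive
    (2,0)@(5, 1): e=[-72,104,0] → ·  [on edge]
    (3,1)@(7, 3): e=[-56,88,0] → ·  [on edge]
    (6,1)@(13, 3): e=[4,4,24] → #
    (7,1)@(15, 3): e=[24,-24,32] → ·
    (4,2)@(9, 5): e=[-40,72,0] → ·  [on edge]
    (6,2)@(13, 5): e=[0,16,16] → #  [on edge]
    (7,2)@(15, 5): e=[20,-12,24] → ·
    (5,3)@(11, 7): e=[-24,56,0] → ·  [on edge]
    (6,3)@(13, 7): e=[-4,28,8] → ·
    (7,3)@(15, 7): e=[16,0,16] → #  [on edge]
    (8,3)@(17, 7): e=[36,-28,24] → ·
    (6,4)@(13, 9): e=[-8,40,0] → ·  [on edge]
    (7,5)@(15, 11): e=[8,24,0] → #  [on edge]
    (8,6)@(17, 13): e=[24,8,0] → #  [on edge]
    (7,7)@(15, 15): e=[0,48,-16] → ·  [on edge]
  covered (6 px):
    · · · · · · · · ·
    · · · · · · # · ·
    · · · · · · # · ·
    · · · · · · · # ·
    · · · · · · · # ·
    · · · · · · · # ·
    · · · · · · · · #
    · · · · · · · · ·
    · · · · · · · · ·
    · · · · · · · · ·

Answer: [[6,1],[6,2],[7,3],[7,4],[7,5],[8,6]]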